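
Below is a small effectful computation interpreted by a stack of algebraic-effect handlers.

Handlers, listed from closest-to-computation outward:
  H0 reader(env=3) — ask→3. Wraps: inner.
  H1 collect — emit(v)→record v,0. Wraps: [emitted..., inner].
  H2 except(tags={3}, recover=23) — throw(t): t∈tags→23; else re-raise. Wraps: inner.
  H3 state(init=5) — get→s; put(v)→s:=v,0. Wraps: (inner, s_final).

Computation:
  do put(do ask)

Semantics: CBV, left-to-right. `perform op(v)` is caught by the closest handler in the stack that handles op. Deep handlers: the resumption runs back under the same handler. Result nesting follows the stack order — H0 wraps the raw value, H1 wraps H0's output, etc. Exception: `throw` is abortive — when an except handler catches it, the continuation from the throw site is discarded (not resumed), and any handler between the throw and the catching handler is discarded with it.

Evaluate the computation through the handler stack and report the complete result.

Step-by-step:
ask @ H0 ⇒ 3
put(3) @ H3 ⇒ s:=3
H0 returns 0
H1 returns [0]
H2 returns [0]
H3 returns ([0], 3)
= ([0], 3)

Answer: ([0], 3)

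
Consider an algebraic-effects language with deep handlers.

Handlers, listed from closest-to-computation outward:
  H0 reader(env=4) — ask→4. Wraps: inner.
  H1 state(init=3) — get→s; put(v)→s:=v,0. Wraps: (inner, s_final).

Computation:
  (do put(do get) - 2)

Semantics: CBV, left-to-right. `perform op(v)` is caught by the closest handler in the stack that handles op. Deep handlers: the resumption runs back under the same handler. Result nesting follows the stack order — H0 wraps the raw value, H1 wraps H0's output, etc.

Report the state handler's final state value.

Answer: 3

Step-by-step:
get @ H1 ⇒ 3
put(3) @ H1 ⇒ s:=3
H0 returns -2
H1 returns (-2, 3)
= (-2, 3)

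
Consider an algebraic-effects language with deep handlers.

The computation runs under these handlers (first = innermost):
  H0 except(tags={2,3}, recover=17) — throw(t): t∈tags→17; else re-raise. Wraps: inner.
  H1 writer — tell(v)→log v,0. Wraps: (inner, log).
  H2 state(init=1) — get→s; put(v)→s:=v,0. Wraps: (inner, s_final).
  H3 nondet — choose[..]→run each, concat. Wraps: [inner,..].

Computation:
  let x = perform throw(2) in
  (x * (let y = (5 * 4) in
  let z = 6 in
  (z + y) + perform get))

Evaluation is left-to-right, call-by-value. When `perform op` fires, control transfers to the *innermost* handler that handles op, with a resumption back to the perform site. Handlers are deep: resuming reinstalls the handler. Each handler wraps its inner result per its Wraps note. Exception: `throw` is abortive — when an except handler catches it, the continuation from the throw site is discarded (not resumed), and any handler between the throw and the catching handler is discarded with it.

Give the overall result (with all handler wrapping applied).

Answer: [((17, ()), 1)]

Working:
throw(2) @ H0 caught ⇒ 17
H1 returns (17, ())
H2 returns ((17, ()), 1)
H3 returns [((17, ()), 1)]
= [((17, ()), 1)]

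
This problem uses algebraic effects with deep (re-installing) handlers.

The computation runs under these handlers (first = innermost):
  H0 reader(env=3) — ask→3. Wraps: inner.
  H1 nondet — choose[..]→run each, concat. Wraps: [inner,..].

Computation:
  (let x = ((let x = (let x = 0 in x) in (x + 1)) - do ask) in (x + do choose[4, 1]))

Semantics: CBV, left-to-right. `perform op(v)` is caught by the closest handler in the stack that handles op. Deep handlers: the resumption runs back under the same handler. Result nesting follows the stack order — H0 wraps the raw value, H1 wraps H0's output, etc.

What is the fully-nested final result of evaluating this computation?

Working:
ask @ H0 ⇒ 3
choose[4, 1] @ H1
  branch[0] choose=4:
    H0 returns 2
    H1 returns [2]
  branch[1] choose=1:
    H0 returns -1
    H1 returns [-1]
= [2, -1]

Answer: [2, -1]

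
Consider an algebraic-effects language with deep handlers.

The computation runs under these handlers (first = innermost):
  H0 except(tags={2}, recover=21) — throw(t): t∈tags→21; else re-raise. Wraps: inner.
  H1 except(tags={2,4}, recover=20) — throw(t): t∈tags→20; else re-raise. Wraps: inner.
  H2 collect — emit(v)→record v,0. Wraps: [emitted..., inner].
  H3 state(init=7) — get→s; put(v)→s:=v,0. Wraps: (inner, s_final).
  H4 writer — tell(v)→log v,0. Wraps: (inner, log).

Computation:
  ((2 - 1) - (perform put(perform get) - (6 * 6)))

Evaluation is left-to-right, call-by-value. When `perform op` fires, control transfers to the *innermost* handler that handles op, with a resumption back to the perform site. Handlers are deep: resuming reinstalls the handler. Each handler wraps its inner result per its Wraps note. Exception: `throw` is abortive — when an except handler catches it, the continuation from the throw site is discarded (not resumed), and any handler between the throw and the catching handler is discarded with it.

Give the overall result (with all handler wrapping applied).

Working:
get @ H3 ⇒ 7
put(7) @ H3 ⇒ s:=7
H0 returns 37
H1 returns 37
H2 returns [37]
H3 returns ([37], 7)
H4 returns (([37], 7), ())
= (([37], 7), ())

Answer: (([37], 7), ())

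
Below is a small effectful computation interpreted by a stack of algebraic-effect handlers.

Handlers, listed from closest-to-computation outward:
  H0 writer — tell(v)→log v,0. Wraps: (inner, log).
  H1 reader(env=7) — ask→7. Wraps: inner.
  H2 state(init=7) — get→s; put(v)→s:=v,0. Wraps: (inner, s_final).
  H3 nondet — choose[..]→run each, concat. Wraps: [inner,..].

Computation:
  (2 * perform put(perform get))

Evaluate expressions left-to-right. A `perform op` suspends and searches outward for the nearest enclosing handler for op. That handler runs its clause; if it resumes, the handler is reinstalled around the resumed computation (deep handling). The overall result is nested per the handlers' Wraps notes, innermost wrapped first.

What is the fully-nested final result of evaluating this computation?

Answer: [((0, ()), 7)]

Evaluation trace:
get @ H2 ⇒ 7
put(7) @ H2 ⇒ s:=7
H0 returns (0, ())
H1 returns (0, ())
H2 returns ((0, ()), 7)
H3 returns [((0, ()), 7)]
= [((0, ()), 7)]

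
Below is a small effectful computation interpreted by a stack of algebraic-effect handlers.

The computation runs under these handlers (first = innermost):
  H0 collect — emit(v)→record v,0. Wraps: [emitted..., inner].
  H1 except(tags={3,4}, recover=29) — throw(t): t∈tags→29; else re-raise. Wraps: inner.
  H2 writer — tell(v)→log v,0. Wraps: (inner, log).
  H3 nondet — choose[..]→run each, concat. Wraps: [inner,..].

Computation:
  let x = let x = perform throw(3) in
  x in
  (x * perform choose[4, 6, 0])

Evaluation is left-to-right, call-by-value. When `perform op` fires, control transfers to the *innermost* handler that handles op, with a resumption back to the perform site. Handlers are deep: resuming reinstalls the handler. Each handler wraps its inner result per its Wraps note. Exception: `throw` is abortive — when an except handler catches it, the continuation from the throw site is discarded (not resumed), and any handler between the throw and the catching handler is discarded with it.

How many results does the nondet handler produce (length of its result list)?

Working:
throw(3) @ H1 caught ⇒ 29
H2 returns (29, ())
H3 returns [(29, ())]
= [(29, ())]

Answer: 1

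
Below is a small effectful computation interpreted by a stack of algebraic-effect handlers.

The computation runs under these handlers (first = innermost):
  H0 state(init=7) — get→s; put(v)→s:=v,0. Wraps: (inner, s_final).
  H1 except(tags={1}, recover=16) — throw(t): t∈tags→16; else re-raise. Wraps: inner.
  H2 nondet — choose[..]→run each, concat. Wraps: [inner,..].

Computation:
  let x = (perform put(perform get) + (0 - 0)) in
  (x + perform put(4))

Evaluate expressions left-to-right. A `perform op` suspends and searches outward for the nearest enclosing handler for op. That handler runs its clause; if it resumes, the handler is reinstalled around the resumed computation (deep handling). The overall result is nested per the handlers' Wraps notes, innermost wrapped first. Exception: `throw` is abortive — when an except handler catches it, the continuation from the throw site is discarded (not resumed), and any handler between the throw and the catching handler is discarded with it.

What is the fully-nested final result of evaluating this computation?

Evaluation trace:
get @ H0 ⇒ 7
put(7) @ H0 ⇒ s:=7
put(4) @ H0 ⇒ s:=4
H0 returns (0, 4)
H1 returns (0, 4)
H2 returns [(0, 4)]
= [(0, 4)]

Answer: [(0, 4)]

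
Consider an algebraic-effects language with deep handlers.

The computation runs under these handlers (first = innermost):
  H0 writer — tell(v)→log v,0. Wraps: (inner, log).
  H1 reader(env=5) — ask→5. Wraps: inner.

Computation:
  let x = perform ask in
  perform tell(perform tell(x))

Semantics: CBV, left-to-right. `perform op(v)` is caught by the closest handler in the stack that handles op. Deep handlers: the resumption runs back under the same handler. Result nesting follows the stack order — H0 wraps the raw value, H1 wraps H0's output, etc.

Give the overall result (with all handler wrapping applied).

Answer: (0, (5, 0))

Evaluation trace:
ask @ H1 ⇒ 5
tell(5) @ H0 ⇒ log+=5
tell(0) @ H0 ⇒ log+=0
H0 returns (0, (5, 0))
H1 returns (0, (5, 0))
= (0, (5, 0))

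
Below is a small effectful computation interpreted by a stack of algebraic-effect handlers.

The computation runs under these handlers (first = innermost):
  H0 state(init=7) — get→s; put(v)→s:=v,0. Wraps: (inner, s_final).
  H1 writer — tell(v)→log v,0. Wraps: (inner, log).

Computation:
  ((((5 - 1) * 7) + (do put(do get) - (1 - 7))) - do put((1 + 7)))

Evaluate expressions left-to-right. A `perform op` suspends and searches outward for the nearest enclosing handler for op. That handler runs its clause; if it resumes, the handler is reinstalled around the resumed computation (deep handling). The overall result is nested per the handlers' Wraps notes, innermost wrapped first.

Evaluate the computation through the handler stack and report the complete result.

Answer: ((34, 8), ())

Step-by-step:
get @ H0 ⇒ 7
put(7) @ H0 ⇒ s:=7
put(8) @ H0 ⇒ s:=8
H0 returns (34, 8)
H1 returns ((34, 8), ())
= ((34, 8), ())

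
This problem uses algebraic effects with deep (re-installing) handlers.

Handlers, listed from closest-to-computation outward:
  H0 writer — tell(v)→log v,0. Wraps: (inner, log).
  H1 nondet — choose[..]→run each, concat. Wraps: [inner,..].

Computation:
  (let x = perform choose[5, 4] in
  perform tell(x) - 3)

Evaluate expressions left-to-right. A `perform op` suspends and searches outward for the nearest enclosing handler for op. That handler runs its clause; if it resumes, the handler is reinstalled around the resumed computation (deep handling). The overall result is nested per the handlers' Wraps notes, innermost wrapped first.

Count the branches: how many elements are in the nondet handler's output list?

Step-by-step:
choose[5, 4] @ H1
  branch[0] choose=5:
    tell(5) @ H0 ⇒ log+=5
    H0 returns (-3, (5))
    H1 returns [(-3, (5))]
  branch[1] choose=4:
    tell(4) @ H0 ⇒ log+=4
    H0 returns (-3, (4))
    H1 returns [(-3, (4))]
= [(-3, (5)), (-3, (4))]

Answer: 2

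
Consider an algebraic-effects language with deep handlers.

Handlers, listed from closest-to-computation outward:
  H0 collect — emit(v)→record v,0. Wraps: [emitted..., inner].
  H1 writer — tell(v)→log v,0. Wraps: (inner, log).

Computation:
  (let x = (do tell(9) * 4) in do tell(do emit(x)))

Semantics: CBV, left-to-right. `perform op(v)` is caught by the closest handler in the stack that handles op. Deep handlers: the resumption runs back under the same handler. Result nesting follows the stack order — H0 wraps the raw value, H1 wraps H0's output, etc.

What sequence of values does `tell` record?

Answer: (9, 0)

Evaluation trace:
tell(9) @ H1 ⇒ log+=9
emit(0) @ H0 ⇒ out+=0
tell(0) @ H1 ⇒ log+=0
H0 returns [0, 0]
H1 returns ([0, 0], (9, 0))
= ([0, 0], (9, 0))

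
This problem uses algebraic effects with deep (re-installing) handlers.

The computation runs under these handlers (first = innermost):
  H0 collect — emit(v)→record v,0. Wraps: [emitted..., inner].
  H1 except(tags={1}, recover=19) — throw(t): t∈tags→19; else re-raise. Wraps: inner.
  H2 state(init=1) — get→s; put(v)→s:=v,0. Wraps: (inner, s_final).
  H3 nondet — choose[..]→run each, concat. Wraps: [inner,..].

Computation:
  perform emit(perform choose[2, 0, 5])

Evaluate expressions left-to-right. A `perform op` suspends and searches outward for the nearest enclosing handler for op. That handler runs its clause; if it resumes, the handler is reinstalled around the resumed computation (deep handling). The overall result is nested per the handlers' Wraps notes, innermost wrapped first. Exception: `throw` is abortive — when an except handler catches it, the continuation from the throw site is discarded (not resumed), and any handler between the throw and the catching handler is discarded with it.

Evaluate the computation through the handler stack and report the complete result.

Step-by-step:
choose[2, 0, 5] @ H3
  branch[0] choose=2:
    emit(2) @ H0 ⇒ out+=2
    H0 returns [2, 0]
    H1 returns [2, 0]
    H2 returns ([2, 0], 1)
    H3 returns [([2, 0], 1)]
  branch[1] choose=0:
    emit(0) @ H0 ⇒ out+=0
    H0 returns [0, 0]
    H1 returns [0, 0]
    H2 returns ([0, 0], 1)
    H3 returns [([0, 0], 1)]
  branch[2] choose=5:
    emit(5) @ H0 ⇒ out+=5
    H0 returns [5, 0]
    H1 returns [5, 0]
    H2 returns ([5, 0], 1)
    H3 returns [([5, 0], 1)]
= [([2, 0], 1), ([0, 0], 1), ([5, 0], 1)]

Answer: [([2, 0], 1), ([0, 0], 1), ([5, 0], 1)]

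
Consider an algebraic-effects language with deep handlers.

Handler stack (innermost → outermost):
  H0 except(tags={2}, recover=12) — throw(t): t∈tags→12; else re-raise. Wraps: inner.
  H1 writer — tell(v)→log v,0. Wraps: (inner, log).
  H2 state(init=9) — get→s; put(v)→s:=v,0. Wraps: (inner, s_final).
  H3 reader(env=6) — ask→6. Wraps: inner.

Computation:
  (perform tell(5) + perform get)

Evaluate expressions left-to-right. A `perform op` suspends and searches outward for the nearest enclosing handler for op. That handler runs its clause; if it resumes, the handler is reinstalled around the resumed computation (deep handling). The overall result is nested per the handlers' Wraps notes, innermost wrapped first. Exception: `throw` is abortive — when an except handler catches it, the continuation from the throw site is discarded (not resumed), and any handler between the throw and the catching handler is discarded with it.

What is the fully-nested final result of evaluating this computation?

Working:
tell(5) @ H1 ⇒ log+=5
get @ H2 ⇒ 9
H0 returns 9
H1 returns (9, (5))
H2 returns ((9, (5)), 9)
H3 returns ((9, (5)), 9)
= ((9, (5)), 9)

Answer: ((9, (5)), 9)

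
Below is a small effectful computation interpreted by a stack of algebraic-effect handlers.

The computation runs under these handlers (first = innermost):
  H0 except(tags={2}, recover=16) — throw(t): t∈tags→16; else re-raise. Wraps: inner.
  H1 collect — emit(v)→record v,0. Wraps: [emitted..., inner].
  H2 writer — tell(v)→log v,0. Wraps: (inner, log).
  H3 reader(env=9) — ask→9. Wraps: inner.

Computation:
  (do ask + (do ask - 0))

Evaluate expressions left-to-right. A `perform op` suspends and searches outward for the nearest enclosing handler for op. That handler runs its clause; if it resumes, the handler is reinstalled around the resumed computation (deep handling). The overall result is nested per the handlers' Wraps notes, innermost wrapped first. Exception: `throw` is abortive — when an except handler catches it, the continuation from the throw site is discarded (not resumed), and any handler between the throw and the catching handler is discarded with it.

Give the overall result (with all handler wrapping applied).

Answer: ([18], ())

Working:
ask @ H3 ⇒ 9
ask @ H3 ⇒ 9
H0 returns 18
H1 returns [18]
H2 returns ([18], ())
H3 returns ([18], ())
= ([18], ())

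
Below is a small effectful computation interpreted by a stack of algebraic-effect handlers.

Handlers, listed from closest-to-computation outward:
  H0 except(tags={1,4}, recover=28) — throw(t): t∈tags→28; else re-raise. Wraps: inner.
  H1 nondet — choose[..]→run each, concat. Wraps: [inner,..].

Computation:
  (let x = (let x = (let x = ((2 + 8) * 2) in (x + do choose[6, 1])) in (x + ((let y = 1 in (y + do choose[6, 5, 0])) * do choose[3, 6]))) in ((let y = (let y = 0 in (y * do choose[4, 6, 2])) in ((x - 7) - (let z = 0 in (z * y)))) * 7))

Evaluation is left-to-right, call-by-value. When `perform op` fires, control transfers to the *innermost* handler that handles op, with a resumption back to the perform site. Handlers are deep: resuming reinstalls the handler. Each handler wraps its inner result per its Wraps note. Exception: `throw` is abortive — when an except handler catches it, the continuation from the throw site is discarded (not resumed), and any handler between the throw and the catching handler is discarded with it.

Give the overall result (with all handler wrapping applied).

Answer: [280, 280, 280, 427, 427, 427, 259, 259, 259, 385, 385, 385, 154, 154, 154, 175, 175, 175, 245, 245, 245, 392, 392, 392, 224, 224, 224, 350, 350, 350, 119, 119, 119, 140, 140, 140]

Step-by-step:
choose[6, 1] @ H1
  branch[0] choose=6:
    choose[6, 5, 0] @ H1
      branch[0] choose=6:
        choose[3, 6] @ H1
          branch[0] choose=3:
            choose[4, 6, 2] @ H1
              branch[0] choose=4:
                H0 returns 280
                H1 returns [280]
              branch[1] choose=6:
                H0 returns 280
                H1 returns [280]
              branch[2] choose=2:
                H0 returns 280
                H1 returns [280]
          branch[1] choose=6:
            choose[4, 6, 2] @ H1
              branch[0] choose=4:
                H0 returns 427
                H1 returns [427]
              branch[1] choose=6:
                H0 returns 427
                H1 returns [427]
              branch[2] choose=2:
                H0 returns 427
                H1 returns [427]
      branch[1] choose=5:
        choose[3, 6] @ H1
          branch[0] choose=3:
            choose[4, 6, 2] @ H1
              branch[0] choose=4:
                H0 returns 259
                H1 returns [259]
              branch[1] choose=6:
                H0 returns 259
                H1 returns [259]
              branch[2] choose=2:
                H0 returns 259
                H1 returns [259]
          branch[1] choose=6:
            choose[4, 6, 2] @ H1
              branch[0] choose=4:
                H0 returns 385
                H1 returns [385]
              branch[1] choose=6:
                H0 returns 385
                H1 returns [385]
              branch[2] choose=2:
                H0 returns 385
                H1 returns [385]
      branch[2] choose=0:
        choose[3, 6] @ H1
          branch[0] choose=3:
            choose[4, 6, 2] @ H1
              branch[0] choose=4:
                H0 returns 154
                H1 returns [154]
              branch[1] choose=6:
                H0 returns 154
                H1 returns [154]
              branch[2] choose=2:
                H0 returns 154
                H1 returns [154]
          branch[1] choose=6:
            choose[4, 6, 2] @ H1
              branch[0] choose=4:
                H0 returns 175
                H1 returns [175]
              branch[1] choose=6:
                H0 returns 175
                H1 returns [175]
              branch[2] choose=2:
                H0 returns 175
                H1 returns [175]
  branch[1] choose=1:
    choose[6, 5, 0] @ H1
      branch[0] choose=6:
        choose[3, 6] @ H1
          branch[0] choose=3:
            choose[4, 6, 2] @ H1
              branch[0] choose=4:
                H0 returns 245
                H1 returns [245]
              branch[1] choose=6:
                H0 returns 245
                H1 returns [245]
              branch[2] choose=2:
                H0 returns 245
                H1 returns [245]
          branch[1] choose=6:
            choose[4, 6, 2] @ H1
              branch[0] choose=4:
                H0 returns 392
                H1 returns [392]
              branch[1] choose=6:
                H0 returns 392
                H1 returns [392]
              branch[2] choose=2:
                H0 returns 392
                H1 returns [392]
      branch[1] choose=5:
        choose[3, 6] @ H1
          branch[0] choose=3:
            choose[4, 6, 2] @ H1
              branch[0] choose=4:
                H0 returns 224
                H1 returns [224]
              branch[1] choose=6:
                H0 returns 224
                H1 returns [224]
              branch[2] choose=2:
                H0 returns 224
                H1 returns [224]
          branch[1] choose=6:
            choose[4, 6, 2] @ H1
              branch[0] choose=4:
                H0 returns 350
                H1 returns [350]
              branch[1] choose=6:
                H0 returns 350
                H1 returns [350]
              branch[2] choose=2:
                H0 returns 350
                H1 returns [350]
      branch[2] choose=0:
        choose[3, 6] @ H1
          branch[0] choose=3:
            choose[4, 6, 2] @ H1
              branch[0] choose=4:
                H0 returns 119
                H1 returns [119]
              branch[1] choose=6:
                H0 returns 119
                H1 returns [119]
              branch[2] choose=2:
                H0 returns 119
                H1 returns [119]
          branch[1] choose=6:
            choose[4, 6, 2] @ H1
              branch[0] choose=4:
                H0 returns 140
                H1 returns [140]
              branch[1] choose=6:
                H0 returns 140
                H1 returns [140]
              branch[2] choose=2:
                H0 returns 140
                H1 returns [140]
= [280, 280, 280, 427, 427, 427, 259, 259, 259, 385, 385, 385, 154, 154, 154, 175, 175, 175, 245, 245, 245, 392, 392, 392, 224, 224, 224, 350, 350, 350, 119, 119, 119, 140, 140, 140]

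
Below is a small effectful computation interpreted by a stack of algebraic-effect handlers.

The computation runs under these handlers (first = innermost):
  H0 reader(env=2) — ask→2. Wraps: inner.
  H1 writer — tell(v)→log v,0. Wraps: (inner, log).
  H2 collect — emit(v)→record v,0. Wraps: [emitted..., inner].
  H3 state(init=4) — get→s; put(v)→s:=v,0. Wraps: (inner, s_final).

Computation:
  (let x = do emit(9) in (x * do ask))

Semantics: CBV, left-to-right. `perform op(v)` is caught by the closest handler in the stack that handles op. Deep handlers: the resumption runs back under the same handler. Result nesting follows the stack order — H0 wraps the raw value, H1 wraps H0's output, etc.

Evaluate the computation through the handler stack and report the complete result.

Evaluation trace:
emit(9) @ H2 ⇒ out+=9
ask @ H0 ⇒ 2
H0 returns 0
H1 returns (0, ())
H2 returns [9, (0, ())]
H3 returns ([9, (0, ())], 4)
= ([9, (0, ())], 4)

Answer: ([9, (0, ())], 4)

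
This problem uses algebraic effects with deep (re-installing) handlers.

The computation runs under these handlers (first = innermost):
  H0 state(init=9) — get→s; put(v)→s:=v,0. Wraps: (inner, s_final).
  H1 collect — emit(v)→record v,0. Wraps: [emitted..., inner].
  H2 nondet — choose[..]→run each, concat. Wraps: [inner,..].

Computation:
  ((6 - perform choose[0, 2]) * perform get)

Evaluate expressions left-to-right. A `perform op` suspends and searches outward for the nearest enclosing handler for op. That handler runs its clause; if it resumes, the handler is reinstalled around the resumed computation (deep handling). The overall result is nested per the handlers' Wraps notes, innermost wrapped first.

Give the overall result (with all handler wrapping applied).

Answer: [[(54, 9)], [(36, 9)]]

Evaluation trace:
choose[0, 2] @ H2
  branch[0] choose=0:
    get @ H0 ⇒ 9
    H0 returns (54, 9)
    H1 returns [(54, 9)]
    H2 returns [[(54, 9)]]
  branch[1] choose=2:
    get @ H0 ⇒ 9
    H0 returns (36, 9)
    H1 returns [(36, 9)]
    H2 returns [[(36, 9)]]
= [[(54, 9)], [(36, 9)]]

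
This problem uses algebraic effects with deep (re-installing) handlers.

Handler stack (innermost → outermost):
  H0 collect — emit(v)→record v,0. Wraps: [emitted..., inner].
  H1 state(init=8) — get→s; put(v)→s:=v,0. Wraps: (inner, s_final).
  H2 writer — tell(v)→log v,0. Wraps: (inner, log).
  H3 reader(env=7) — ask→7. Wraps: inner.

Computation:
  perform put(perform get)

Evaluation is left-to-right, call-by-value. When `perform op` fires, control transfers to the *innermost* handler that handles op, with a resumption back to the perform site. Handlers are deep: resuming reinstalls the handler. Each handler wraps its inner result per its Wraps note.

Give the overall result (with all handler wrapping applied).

Answer: (([0], 8), ())

Working:
get @ H1 ⇒ 8
put(8) @ H1 ⇒ s:=8
H0 returns [0]
H1 returns ([0], 8)
H2 returns (([0], 8), ())
H3 returns (([0], 8), ())
= (([0], 8), ())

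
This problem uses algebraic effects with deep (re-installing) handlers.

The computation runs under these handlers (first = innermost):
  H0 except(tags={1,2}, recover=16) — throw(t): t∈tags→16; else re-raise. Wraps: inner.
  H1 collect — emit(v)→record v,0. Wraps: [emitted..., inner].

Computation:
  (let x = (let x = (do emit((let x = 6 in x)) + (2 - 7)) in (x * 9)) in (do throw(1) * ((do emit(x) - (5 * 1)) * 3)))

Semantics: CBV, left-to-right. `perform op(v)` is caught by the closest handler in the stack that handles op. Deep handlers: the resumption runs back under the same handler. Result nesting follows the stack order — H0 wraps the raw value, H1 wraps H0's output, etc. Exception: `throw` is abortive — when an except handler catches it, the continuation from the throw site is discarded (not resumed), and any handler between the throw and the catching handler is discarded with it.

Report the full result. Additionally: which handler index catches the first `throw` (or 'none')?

Step-by-step:
emit(6) @ H1 ⇒ out+=6
throw(1) @ H0 caught ⇒ 16
H1 returns [6, 16]
= [6, 16]

Answer: [6, 16] ; first throw caught by: H0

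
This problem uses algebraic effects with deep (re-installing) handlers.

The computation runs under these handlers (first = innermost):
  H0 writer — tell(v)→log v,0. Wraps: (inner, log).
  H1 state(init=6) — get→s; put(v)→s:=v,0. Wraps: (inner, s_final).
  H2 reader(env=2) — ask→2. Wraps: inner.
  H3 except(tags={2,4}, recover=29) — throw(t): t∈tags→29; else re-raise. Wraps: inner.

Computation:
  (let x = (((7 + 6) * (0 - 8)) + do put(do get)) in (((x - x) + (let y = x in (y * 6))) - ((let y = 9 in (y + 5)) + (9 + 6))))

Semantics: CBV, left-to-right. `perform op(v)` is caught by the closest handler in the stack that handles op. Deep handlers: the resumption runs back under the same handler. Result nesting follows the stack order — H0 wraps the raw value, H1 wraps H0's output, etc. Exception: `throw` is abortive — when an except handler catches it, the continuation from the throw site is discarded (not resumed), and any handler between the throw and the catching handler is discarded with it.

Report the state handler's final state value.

Step-by-step:
get @ H1 ⇒ 6
put(6) @ H1 ⇒ s:=6
H0 returns (-653, ())
H1 returns ((-653, ()), 6)
H2 returns ((-653, ()), 6)
H3 returns ((-653, ()), 6)
= ((-653, ()), 6)

Answer: 6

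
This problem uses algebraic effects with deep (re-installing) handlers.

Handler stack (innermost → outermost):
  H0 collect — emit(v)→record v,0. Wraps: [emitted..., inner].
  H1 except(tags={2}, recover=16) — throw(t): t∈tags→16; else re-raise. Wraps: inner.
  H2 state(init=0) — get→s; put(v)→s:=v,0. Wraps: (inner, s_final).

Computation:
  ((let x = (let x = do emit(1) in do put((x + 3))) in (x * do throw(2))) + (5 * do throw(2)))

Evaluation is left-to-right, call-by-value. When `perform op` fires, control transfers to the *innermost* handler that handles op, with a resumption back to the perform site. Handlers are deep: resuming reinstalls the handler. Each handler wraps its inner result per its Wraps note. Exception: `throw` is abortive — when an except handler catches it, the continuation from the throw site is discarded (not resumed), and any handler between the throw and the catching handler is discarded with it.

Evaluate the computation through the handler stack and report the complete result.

Working:
emit(1) @ H0 ⇒ out+=1
put(3) @ H2 ⇒ s:=3
throw(2) @ H1 caught ⇒ 16
H2 returns (16, 3)
= (16, 3)

Answer: (16, 3)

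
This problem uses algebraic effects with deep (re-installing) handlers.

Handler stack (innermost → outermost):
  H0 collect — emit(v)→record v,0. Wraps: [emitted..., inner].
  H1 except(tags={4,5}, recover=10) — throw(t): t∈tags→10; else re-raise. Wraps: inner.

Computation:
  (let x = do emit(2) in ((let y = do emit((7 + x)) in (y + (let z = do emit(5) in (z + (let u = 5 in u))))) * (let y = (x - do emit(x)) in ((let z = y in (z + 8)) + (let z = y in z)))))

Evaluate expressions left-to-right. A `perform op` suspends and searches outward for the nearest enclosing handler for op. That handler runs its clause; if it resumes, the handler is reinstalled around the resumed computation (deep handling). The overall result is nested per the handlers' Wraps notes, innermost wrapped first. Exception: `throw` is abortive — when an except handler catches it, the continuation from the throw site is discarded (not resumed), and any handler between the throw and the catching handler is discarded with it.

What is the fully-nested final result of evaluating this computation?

Evaluation trace:
emit(2) @ H0 ⇒ out+=2
emit(7) @ H0 ⇒ out+=7
emit(5) @ H0 ⇒ out+=5
emit(0) @ H0 ⇒ out+=0
H0 returns [2, 7, 5, 0, 40]
H1 returns [2, 7, 5, 0, 40]
= [2, 7, 5, 0, 40]

Answer: [2, 7, 5, 0, 40]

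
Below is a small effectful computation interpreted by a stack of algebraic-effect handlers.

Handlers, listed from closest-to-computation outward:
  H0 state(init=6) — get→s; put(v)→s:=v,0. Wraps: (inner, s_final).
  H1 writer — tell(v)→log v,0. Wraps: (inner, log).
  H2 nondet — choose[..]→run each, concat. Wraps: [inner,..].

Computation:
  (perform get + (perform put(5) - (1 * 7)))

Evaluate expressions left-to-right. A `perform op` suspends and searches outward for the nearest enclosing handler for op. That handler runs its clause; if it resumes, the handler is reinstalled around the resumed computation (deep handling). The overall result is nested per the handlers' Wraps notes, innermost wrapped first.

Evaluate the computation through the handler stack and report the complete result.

Answer: [((-1, 5), ())]

Step-by-step:
get @ H0 ⇒ 6
put(5) @ H0 ⇒ s:=5
H0 returns (-1, 5)
H1 returns ((-1, 5), ())
H2 returns [((-1, 5), ())]
= [((-1, 5), ())]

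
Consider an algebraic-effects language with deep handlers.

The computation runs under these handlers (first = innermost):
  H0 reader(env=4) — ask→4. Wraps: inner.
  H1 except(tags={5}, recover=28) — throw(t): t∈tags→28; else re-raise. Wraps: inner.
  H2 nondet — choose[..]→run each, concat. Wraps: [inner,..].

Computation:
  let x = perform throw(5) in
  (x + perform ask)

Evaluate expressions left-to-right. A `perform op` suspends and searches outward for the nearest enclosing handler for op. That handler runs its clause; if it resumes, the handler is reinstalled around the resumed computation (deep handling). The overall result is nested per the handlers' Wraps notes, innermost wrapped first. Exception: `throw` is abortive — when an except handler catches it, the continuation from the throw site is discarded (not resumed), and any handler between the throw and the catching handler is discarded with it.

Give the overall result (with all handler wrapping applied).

Answer: [28]

Step-by-step:
throw(5) @ H1 caught ⇒ 28
H2 returns [28]
= [28]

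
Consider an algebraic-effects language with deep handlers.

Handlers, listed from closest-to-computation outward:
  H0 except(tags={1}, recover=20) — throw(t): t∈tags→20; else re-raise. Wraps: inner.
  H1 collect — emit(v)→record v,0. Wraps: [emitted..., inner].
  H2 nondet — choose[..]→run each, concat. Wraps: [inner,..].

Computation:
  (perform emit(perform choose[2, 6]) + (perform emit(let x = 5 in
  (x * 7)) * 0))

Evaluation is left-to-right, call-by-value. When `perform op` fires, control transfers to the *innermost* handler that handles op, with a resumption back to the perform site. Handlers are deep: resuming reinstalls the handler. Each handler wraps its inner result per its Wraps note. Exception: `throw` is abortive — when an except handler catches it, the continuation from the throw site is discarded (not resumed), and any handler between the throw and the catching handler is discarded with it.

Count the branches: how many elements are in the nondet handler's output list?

Answer: 2

Working:
choose[2, 6] @ H2
  branch[0] choose=2:
    emit(2) @ H1 ⇒ out+=2
    emit(35) @ H1 ⇒ out+=35
    H0 returns 0
    H1 returns [2, 35, 0]
    H2 returns [[2, 35, 0]]
  branch[1] choose=6:
    emit(6) @ H1 ⇒ out+=6
    emit(35) @ H1 ⇒ out+=35
    H0 returns 0
    H1 returns [6, 35, 0]
    H2 returns [[6, 35, 0]]
= [[2, 35, 0], [6, 35, 0]]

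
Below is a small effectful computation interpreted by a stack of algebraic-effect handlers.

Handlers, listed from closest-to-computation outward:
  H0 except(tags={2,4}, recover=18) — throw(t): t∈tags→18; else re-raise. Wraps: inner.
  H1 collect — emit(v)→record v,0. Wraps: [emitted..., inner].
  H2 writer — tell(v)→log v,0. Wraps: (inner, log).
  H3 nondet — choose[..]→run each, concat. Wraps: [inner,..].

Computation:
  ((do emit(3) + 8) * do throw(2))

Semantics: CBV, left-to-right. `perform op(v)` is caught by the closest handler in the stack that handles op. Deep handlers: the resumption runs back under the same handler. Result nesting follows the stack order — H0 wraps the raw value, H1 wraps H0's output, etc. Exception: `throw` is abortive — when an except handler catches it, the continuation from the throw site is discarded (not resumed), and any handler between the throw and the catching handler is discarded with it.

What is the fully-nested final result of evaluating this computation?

Evaluation trace:
emit(3) @ H1 ⇒ out+=3
throw(2) @ H0 caught ⇒ 18
H1 returns [3, 18]
H2 returns ([3, 18], ())
H3 returns [([3, 18], ())]
= [([3, 18], ())]

Answer: [([3, 18], ())]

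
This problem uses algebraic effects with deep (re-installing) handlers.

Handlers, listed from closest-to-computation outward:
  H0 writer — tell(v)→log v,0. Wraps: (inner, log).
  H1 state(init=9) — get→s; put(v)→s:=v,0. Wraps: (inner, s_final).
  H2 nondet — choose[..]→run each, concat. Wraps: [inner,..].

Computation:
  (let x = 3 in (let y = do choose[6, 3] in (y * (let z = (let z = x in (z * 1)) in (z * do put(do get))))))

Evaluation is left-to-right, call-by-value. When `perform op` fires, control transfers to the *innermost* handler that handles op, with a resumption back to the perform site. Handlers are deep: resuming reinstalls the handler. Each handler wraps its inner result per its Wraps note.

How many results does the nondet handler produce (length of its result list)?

Step-by-step:
choose[6, 3] @ H2
  branch[0] choose=6:
    get @ H1 ⇒ 9
    put(9) @ H1 ⇒ s:=9
    H0 returns (0, ())
    H1 returns ((0, ()), 9)
    H2 returns [((0, ()), 9)]
  branch[1] choose=3:
    get @ H1 ⇒ 9
    put(9) @ H1 ⇒ s:=9
    H0 returns (0, ())
    H1 returns ((0, ()), 9)
    H2 returns [((0, ()), 9)]
= [((0, ()), 9), ((0, ()), 9)]

Answer: 2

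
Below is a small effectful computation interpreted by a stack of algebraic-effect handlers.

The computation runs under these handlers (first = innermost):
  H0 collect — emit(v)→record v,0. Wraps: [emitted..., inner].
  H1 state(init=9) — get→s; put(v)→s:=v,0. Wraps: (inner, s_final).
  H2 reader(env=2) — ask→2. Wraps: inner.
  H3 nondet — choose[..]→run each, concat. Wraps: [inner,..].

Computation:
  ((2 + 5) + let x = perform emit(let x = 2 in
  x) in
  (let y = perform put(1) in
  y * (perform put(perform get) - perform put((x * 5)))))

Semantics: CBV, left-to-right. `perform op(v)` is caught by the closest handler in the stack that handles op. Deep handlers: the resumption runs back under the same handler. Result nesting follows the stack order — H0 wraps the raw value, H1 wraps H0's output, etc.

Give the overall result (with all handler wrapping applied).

Working:
emit(2) @ H0 ⇒ out+=2
put(1) @ H1 ⇒ s:=1
get @ H1 ⇒ 1
put(1) @ H1 ⇒ s:=1
put(0) @ H1 ⇒ s:=0
H0 returns [2, 7]
H1 returns ([2, 7], 0)
H2 returns ([2, 7], 0)
H3 returns [([2, 7], 0)]
= [([2, 7], 0)]

Answer: [([2, 7], 0)]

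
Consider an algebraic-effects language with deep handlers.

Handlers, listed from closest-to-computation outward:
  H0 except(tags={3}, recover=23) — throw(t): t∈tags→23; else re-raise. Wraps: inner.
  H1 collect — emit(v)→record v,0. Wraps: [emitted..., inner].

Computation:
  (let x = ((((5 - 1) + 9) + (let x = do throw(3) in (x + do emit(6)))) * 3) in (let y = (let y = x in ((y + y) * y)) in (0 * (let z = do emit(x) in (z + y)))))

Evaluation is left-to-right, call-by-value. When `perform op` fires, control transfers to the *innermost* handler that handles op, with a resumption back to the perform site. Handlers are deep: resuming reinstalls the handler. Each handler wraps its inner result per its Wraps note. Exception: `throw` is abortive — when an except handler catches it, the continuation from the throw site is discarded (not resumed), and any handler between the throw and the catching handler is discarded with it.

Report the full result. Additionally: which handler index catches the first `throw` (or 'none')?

Step-by-step:
throw(3) @ H0 caught ⇒ 23
H1 returns [23]
= [23]

Answer: [23] ; first throw caught by: H0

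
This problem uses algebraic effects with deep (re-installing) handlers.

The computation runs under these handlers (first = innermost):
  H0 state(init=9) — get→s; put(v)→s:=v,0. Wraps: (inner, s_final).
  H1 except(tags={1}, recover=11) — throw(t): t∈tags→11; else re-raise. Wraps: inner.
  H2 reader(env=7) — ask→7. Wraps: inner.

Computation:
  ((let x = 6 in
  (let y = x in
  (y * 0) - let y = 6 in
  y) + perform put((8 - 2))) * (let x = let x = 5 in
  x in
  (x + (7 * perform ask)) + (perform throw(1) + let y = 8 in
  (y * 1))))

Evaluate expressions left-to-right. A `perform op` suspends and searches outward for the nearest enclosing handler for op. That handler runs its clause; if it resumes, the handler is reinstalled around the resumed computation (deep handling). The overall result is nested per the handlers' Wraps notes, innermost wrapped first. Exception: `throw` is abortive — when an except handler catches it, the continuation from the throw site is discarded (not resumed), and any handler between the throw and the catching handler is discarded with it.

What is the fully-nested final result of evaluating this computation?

Answer: 11

Step-by-step:
put(6) @ H0 ⇒ s:=6
ask @ H2 ⇒ 7
throw(1) @ H1 caught ⇒ 11
H2 returns 11
= 11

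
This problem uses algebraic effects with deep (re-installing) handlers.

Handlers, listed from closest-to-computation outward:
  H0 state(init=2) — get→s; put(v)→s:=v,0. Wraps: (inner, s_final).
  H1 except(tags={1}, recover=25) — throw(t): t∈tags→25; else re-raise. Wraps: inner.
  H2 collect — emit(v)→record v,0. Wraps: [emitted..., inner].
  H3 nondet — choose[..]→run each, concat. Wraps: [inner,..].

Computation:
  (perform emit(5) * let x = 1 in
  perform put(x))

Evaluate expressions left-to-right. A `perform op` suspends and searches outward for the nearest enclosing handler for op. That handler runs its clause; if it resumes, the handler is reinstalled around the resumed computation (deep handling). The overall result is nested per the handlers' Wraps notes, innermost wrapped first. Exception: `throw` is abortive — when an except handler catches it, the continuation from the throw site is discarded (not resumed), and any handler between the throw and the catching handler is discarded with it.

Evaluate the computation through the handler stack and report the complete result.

Evaluation trace:
emit(5) @ H2 ⇒ out+=5
put(1) @ H0 ⇒ s:=1
H0 returns (0, 1)
H1 returns (0, 1)
H2 returns [5, (0, 1)]
H3 returns [[5, (0, 1)]]
= [[5, (0, 1)]]

Answer: [[5, (0, 1)]]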